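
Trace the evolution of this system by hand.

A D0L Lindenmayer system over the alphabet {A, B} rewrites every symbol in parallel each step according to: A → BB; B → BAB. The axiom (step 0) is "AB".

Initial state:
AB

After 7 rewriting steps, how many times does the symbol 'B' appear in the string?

1552

gen 0: AB
gen 1: BBBAB
gen 2: BABBABBABBBBAB
gen 3: BABBBBABBABBBBABBABBBBABBABBABBABBBBAB
gen 4: BABBBBABBABBABBABBBBABBABBBBABBABBABBABBBBABBABBBBABBABBABBABBBBABBABBBBABBABBBBABBABBBBABBABBABBABBBBAB
gen 5: BABBBBABBABBABBABBBBABBABBBBABBABBBBABBABBBBABBABBABBABBBB…BBBBABBABBABBABBBBABBABBBBABBABBBBABBABBBBABBABBABBABBBBAB  (len 284)
gen 6: BABBBBABBABBABBABBBBABBABBBBABBABBBBABBABBBBABBABBABBABBBB…BBBBABBABBABBABBBBABBABBBBABBABBBBABBABBBBABBABBABBABBBBAB  (len 776)
gen 7: BABBBBABBABBABBABBBBABBABBBBABBABBBBABBABBBBABBABBABBABBBB…BBBBABBABBABBABBBBABBABBBBABBABBBBABBABBBBABBABBABBABBBBAB  (len 2120)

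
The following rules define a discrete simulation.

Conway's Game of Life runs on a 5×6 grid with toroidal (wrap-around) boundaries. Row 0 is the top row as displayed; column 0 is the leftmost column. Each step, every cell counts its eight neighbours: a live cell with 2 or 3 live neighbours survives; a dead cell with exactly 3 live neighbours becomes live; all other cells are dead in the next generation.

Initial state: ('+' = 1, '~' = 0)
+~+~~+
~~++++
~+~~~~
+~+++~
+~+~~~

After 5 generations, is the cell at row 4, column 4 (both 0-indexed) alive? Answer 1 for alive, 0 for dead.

1

gen 0: +~+~~+
~~++++
~+~~~~
+~+++~
+~+~~~
gen 1: +~+~~~
~~++++
++~~~~
+~++~+
+~+~+~
gen 2: +~+~~~
~~++++
~~~~~~
~~+++~
+~+~+~
gen 3: +~+~~~
~+++++
~~~~~+
~++~++
~~+~+~
gen 4: +~~~~~
~+++++
~~~~~~
+++~++
+~+~+~
gen 5: +~~~~~
++++++
~~~~~~
+~+~+~
~~+~+~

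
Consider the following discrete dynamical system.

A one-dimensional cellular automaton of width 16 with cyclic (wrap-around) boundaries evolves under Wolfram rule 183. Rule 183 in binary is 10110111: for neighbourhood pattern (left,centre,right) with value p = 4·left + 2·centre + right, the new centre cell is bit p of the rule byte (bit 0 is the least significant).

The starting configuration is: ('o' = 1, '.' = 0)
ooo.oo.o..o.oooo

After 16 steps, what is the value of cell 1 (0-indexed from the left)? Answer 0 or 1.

k=0  ooo.oo.o..o.oooo
k=1  oo.o..oooooo.ooo
k=2  o.oooo.oooo.o.oo
k=3  .o.oo.o.oo.ooo.o
k=4  ooo..ooo..o.o.oo
k=5  oo.oo.o.oooooo.o
k=6  o.o..ooo.oooo.o.
k=7  ooooo.o.o.oo.ooo
k=8  oooo.ooooo..o.oo
k=9  ooo.o.ooo.oooo.o
k=10  oo.ooo.o.o.oo.o.
k=11  ..o.o.ooooo..ooo
k=12  oooooo.ooo.oo.o.
k=13  .oooo.o.o.o..ooo
k=14  o.oo.oooooooo.o.
k=15  oo..o.oooooo.ooo
k=16  o.oooo.oooo.o.oo

0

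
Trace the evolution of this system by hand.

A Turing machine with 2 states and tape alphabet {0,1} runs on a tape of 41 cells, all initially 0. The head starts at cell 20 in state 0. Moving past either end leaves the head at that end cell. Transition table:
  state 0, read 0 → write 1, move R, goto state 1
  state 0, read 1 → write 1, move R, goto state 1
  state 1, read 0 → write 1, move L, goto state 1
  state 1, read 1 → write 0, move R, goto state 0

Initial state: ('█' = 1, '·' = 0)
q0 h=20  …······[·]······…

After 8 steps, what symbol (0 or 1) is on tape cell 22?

1

step 0: q0 h=20  …······[·]······…
step 1: q1 h=21  …·····█[·]······…
step 2: q1 h=20  …······[█]█·····…
step 3: q0 h=21  …······[█]······…
step 4: q1 h=22  …·····█[·]······…
step 5: q1 h=21  …······[█]█·····…
step 6: q0 h=22  …······[█]······…
step 7: q1 h=23  …·····█[·]······…
step 8: q1 h=22  …······[█]█·····…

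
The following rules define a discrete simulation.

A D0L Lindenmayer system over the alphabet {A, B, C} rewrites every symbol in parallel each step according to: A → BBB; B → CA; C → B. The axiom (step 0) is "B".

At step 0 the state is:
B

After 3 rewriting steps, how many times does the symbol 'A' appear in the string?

4

[0] B
[1] CA
[2] BBBB
[3] CACACACA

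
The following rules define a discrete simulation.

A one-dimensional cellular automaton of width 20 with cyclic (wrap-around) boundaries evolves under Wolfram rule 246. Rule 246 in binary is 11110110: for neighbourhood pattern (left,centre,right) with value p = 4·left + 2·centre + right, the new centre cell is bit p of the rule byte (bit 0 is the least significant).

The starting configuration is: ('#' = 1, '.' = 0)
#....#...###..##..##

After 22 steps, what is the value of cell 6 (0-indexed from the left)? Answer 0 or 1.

1

k=0  #....#...###..##..##
k=1  ##..###.#.####.###.#
k=2  ####.#####.####.###.
k=3  .####.#####.####.###
k=4  #.####.#####.####.##
k=5  ##.####.#####.####.#
k=6  ###.####.#####.####.
k=7  .###.####.#####.####
k=8  #.###.####.#####.###
k=9  ##.###.####.#####.##
k=10  ###.###.####.#####.#
k=11  ####.###.####.#####.
k=12  .####.###.####.#####
k=13  #.####.###.####.####
k=14  ##.####.###.####.###
k=15  ###.####.###.####.##
k=16  ####.####.###.####.#
k=17  #####.####.###.####.
k=18  .#####.####.###.####
k=19  #.#####.####.###.###
k=20  ##.#####.####.###.##
k=21  ###.#####.####.###.#
k=22  ####.#####.####.###.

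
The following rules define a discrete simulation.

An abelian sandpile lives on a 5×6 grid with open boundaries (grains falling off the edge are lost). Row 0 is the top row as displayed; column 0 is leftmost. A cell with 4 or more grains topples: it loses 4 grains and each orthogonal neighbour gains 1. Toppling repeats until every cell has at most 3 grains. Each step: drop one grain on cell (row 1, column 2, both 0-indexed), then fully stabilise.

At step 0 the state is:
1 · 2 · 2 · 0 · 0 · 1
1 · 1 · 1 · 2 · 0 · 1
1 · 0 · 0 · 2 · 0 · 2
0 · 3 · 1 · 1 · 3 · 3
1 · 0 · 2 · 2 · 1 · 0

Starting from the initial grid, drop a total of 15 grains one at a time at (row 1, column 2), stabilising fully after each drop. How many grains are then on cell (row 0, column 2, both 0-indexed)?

gen 0: 1 · 2 · 2 · 0 · 0 · 1
1 · 1 · 1 · 2 · 0 · 1
1 · 0 · 0 · 2 · 0 · 2
0 · 3 · 1 · 1 · 3 · 3
1 · 0 · 2 · 2 · 1 · 0
gen 1: 1 · 2 · 2 · 0 · 0 · 1
1 · 1 · 2 · 2 · 0 · 1
1 · 0 · 0 · 2 · 0 · 2
0 · 3 · 1 · 1 · 3 · 3
1 · 0 · 2 · 2 · 1 · 0
gen 2: 1 · 2 · 2 · 0 · 0 · 1
1 · 1 · 3 · 2 · 0 · 1
1 · 0 · 0 · 2 · 0 · 2
0 · 3 · 1 · 1 · 3 · 3
1 · 0 · 2 · 2 · 1 · 0
gen 3: 1 · 2 · 3 · 0 · 0 · 1
1 · 2 · 0 · 3 · 0 · 1
1 · 0 · 1 · 2 · 0 · 2
0 · 3 · 1 · 1 · 3 · 3
1 · 0 · 2 · 2 · 1 · 0
gen 4: 1 · 2 · 3 · 0 · 0 · 1
1 · 2 · 1 · 3 · 0 · 1
1 · 0 · 1 · 2 · 0 · 2
0 · 3 · 1 · 1 · 3 · 3
1 · 0 · 2 · 2 · 1 · 0
gen 5: 1 · 2 · 3 · 0 · 0 · 1
1 · 2 · 2 · 3 · 0 · 1
1 · 0 · 1 · 2 · 0 · 2
0 · 3 · 1 · 1 · 3 · 3
1 · 0 · 2 · 2 · 1 · 0
gen 6: 1 · 2 · 3 · 0 · 0 · 1
1 · 2 · 3 · 3 · 0 · 1
1 · 0 · 1 · 2 · 0 · 2
0 · 3 · 1 · 1 · 3 · 3
1 · 0 · 2 · 2 · 1 · 0
gen 7: 1 · 3 · 0 · 2 · 0 · 1
1 · 3 · 2 · 0 · 1 · 1
1 · 0 · 2 · 3 · 0 · 2
0 · 3 · 1 · 1 · 3 · 3
1 · 0 · 2 · 2 · 1 · 0
gen 8: 1 · 3 · 0 · 2 · 0 · 1
1 · 3 · 3 · 0 · 1 · 1
1 · 0 · 2 · 3 · 0 · 2
0 · 3 · 1 · 1 · 3 · 3
1 · 0 · 2 · 2 · 1 · 0
gen 9: 2 · 0 · 2 · 2 · 0 · 1
2 · 1 · 1 · 1 · 1 · 1
1 · 1 · 3 · 3 · 0 · 2
0 · 3 · 1 · 1 · 3 · 3
1 · 0 · 2 · 2 · 1 · 0
gen 10: 2 · 0 · 2 · 2 · 0 · 1
2 · 1 · 2 · 1 · 1 · 1
1 · 1 · 3 · 3 · 0 · 2
0 · 3 · 1 · 1 · 3 · 3
1 · 0 · 2 · 2 · 1 · 0
gen 11: 2 · 0 · 2 · 2 · 0 · 1
2 · 1 · 3 · 1 · 1 · 1
1 · 1 · 3 · 3 · 0 · 2
0 · 3 · 1 · 1 · 3 · 3
1 · 0 · 2 · 2 · 1 · 0
gen 12: 2 · 0 · 3 · 2 · 0 · 1
2 · 2 · 1 · 3 · 1 · 1
1 · 2 · 1 · 0 · 1 · 2
0 · 3 · 2 · 2 · 3 · 3
1 · 0 · 2 · 2 · 1 · 0
gen 13: 2 · 0 · 3 · 2 · 0 · 1
2 · 2 · 2 · 3 · 1 · 1
1 · 2 · 1 · 0 · 1 · 2
0 · 3 · 2 · 2 · 3 · 3
1 · 0 · 2 · 2 · 1 · 0
gen 14: 2 · 0 · 3 · 2 · 0 · 1
2 · 2 · 3 · 3 · 1 · 1
1 · 2 · 1 · 0 · 1 · 2
0 · 3 · 2 · 2 · 3 · 3
1 · 0 · 2 · 2 · 1 · 0
gen 15: 2 · 1 · 1 · 0 · 1 · 1
2 · 3 · 2 · 1 · 2 · 1
1 · 2 · 2 · 1 · 1 · 2
0 · 3 · 2 · 2 · 3 · 3
1 · 0 · 2 · 2 · 1 · 0

1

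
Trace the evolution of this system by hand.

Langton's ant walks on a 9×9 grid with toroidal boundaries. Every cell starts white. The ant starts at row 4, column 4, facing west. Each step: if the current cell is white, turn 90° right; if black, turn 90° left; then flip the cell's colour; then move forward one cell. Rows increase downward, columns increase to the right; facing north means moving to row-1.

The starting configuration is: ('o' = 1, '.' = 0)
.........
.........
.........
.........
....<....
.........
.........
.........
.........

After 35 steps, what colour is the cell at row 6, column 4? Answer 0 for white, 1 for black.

1

[0] .........
.........
.........
.........
....<....
.........
.........
.........
.........
[1] .........
.........
.........
....^....
....o....
.........
.........
.........
.........
[2] .........
.........
.........
....o>...
....o....
.........
.........
.........
.........
[3] .........
.........
.........
....oo...
....ov...
.........
.........
.........
.........
[4] .........
.........
.........
....oo...
....<o...
.........
.........
.........
.........
[5] .........
.........
.........
....oo...
.....o...
....v....
.........
.........
.........
[6] .........
.........
.........
....oo...
.....o...
...<o....
.........
.........
.........
[7] .........
.........
.........
....oo...
...^.o...
...oo....
.........
.........
.........
[8] .........
.........
.........
....oo...
...o>o...
...oo....
.........
.........
.........
[9] .........
.........
.........
....oo...
...ooo...
...ov....
.........
.........
.........
[10] .........
.........
.........
....oo...
...ooo...
...o.>...
.........
.........
.........
[11] .........
.........
.........
....oo...
...ooo...
...o.o...
.....v...
.........
.........
[12] .........
.........
.........
....oo...
...ooo...
...o.o...
....<o...
.........
.........
[13] .........
.........
.........
....oo...
...ooo...
...o^o...
....oo...
.........
.........
[14] .........
.........
.........
....oo...
...ooo...
...oo>...
....oo...
.........
.........
[15] .........
.........
.........
....oo...
...oo^...
...oo....
....oo...
.........
.........
[16] .........
.........
.........
....oo...
...o<....
...oo....
....oo...
.........
.........
[17] .........
.........
.........
....oo...
...o.....
...ov....
....oo...
.........
.........
[18] .........
.........
.........
....oo...
...o.....
...o.>...
....oo...
.........
.........
[19] .........
.........
.........
....oo...
...o.....
...o.o...
....ov...
.........
.........
[20] .........
.........
.........
....oo...
...o.....
...o.o...
....o.>..
.........
.........
[21] .........
.........
.........
....oo...
...o.....
...o.o...
....o.o..
......v..
.........
[22] .........
.........
.........
....oo...
...o.....
...o.o...
....o.o..
.....<o..
.........
[23] .........
.........
.........
....oo...
...o.....
...o.o...
....o^o..
.....oo..
.........
[24] .........
.........
.........
....oo...
...o.....
...o.o...
....oo>..
.....oo..
.........
[25] .........
.........
.........
....oo...
...o.....
...o.o^..
....oo...
.....oo..
.........
[26] .........
.........
.........
....oo...
...o.....
...o.oo>.
....oo...
.....oo..
.........
[27] .........
.........
.........
....oo...
...o.....
...o.ooo.
....oo.v.
.....oo..
.........
[28] .........
.........
.........
....oo...
...o.....
...o.ooo.
....oo<o.
.....oo..
.........
[29] .........
.........
.........
....oo...
...o.....
...o.o^o.
....oooo.
.....oo..
.........
[30] .........
.........
.........
....oo...
...o.....
...o.<.o.
....oooo.
.....oo..
.........
[31] .........
.........
.........
....oo...
...o.....
...o...o.
....ovoo.
.....oo..
.........
[32] .........
.........
.........
....oo...
...o.....
...o...o.
....o.>o.
.....oo..
.........
[33] .........
.........
.........
....oo...
...o.....
...o..^o.
....o..o.
.....oo..
.........
[34] .........
.........
.........
....oo...
...o.....
...o..o>.
....o..o.
.....oo..
.........
[35] .........
.........
.........
....oo...
...o...^.
...o..o..
....o..o.
.....oo..
.........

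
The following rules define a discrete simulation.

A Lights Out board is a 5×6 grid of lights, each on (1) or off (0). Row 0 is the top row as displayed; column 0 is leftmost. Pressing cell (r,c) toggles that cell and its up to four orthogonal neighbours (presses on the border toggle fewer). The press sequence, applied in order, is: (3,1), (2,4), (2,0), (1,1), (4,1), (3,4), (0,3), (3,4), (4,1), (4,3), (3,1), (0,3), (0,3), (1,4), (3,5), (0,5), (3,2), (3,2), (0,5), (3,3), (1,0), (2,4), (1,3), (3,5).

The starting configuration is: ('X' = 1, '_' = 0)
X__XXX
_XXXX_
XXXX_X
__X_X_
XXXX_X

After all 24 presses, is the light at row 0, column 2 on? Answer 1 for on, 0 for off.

1

gen 0: X__XXX
_XXXX_
XXXX_X
__X_X_
XXXX_X
gen 1: X__XXX
_XXXX_
X_XX_X
XX__X_
X_XX_X
gen 2: X__XXX
_XXX__
X_X_X_
XX____
X_XX_X
gen 3: X__XXX
XXXX__
_XX_X_
_X____
X_XX_X
gen 4: XX_XXX
___X__
__X_X_
_X____
X_XX_X
gen 5: XX_XXX
___X__
__X_X_
______
_X_X_X
gen 6: XX_XXX
___X__
__X___
___XXX
_X_XXX
gen 7: XXX__X
______
__X___
___XXX
_X_XXX
gen 8: XXX__X
______
__X_X_
______
_X_X_X
gen 9: XXX__X
______
__X_X_
_X____
X_XX_X
gen 10: XXX__X
______
__X_X_
_X_X__
X___XX
gen 11: XXX__X
______
_XX_X_
X_XX__
XX__XX
gen 12: XX_XXX
___X__
_XX_X_
X_XX__
XX__XX
gen 13: XXX__X
______
_XX_X_
X_XX__
XX__XX
gen 14: XXX_XX
___XXX
_XX___
X_XX__
XX__XX
gen 15: XXX_XX
___XXX
_XX__X
X_XXXX
XX__X_
gen 16: XXX___
___XX_
_XX__X
X_XXXX
XX__X_
gen 17: XXX___
___XX_
_X___X
XX__XX
XXX_X_
gen 18: XXX___
___XX_
_XX__X
X_XXXX
XX__X_
gen 19: XXX_XX
___XXX
_XX__X
X_XXXX
XX__X_
gen 20: XXX_XX
___XXX
_XXX_X
X____X
XX_XX_
gen 21: _XX_XX
XX_XXX
XXXX_X
X____X
XX_XX_
gen 22: _XX_XX
XX_X_X
XXX_X_
X___XX
XX_XX_
gen 23: _XXXXX
XXX_XX
XXXXX_
X___XX
XX_XX_
gen 24: _XXXXX
XXX_XX
XXXXXX
X_____
XX_XXX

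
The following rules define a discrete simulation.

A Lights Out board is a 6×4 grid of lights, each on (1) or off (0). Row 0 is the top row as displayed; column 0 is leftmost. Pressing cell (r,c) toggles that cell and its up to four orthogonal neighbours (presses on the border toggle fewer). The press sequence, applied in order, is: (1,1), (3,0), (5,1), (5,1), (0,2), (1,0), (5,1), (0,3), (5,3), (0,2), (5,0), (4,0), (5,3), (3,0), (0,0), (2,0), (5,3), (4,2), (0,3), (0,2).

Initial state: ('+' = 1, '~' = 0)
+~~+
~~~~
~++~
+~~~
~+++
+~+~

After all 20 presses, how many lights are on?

0) +~~+
~~~~
~++~
+~~~
~+++
+~+~
1) ++~+
+++~
~~+~
+~~~
~+++
+~+~
2) ++~+
+++~
+~+~
~+~~
++++
+~+~
3) ++~+
+++~
+~+~
~+~~
+~++
~+~~
4) ++~+
+++~
+~+~
~+~~
++++
+~+~
5) +~+~
++~~
+~+~
~+~~
++++
+~+~
6) ~~+~
~~~~
~~+~
~+~~
++++
+~+~
7) ~~+~
~~~~
~~+~
~+~~
+~++
~+~~
8) ~~~+
~~~+
~~+~
~+~~
+~++
~+~~
9) ~~~+
~~~+
~~+~
~+~~
+~+~
~+++
10) ~++~
~~++
~~+~
~+~~
+~+~
~+++
11) ~++~
~~++
~~+~
~+~~
~~+~
+~++
12) ~++~
~~++
~~+~
++~~
+++~
~~++
13) ~++~
~~++
~~+~
++~~
++++
~~~~
14) ~++~
~~++
+~+~
~~~~
~+++
~~~~
15) +~+~
+~++
+~+~
~~~~
~+++
~~~~
16) +~+~
~~++
~++~
+~~~
~+++
~~~~
17) +~+~
~~++
~++~
+~~~
~++~
~~++
18) +~+~
~~++
~++~
+~+~
~~~+
~~~+
19) +~~+
~~+~
~++~
+~+~
~~~+
~~~+
20) +++~
~~~~
~++~
+~+~
~~~+
~~~+

9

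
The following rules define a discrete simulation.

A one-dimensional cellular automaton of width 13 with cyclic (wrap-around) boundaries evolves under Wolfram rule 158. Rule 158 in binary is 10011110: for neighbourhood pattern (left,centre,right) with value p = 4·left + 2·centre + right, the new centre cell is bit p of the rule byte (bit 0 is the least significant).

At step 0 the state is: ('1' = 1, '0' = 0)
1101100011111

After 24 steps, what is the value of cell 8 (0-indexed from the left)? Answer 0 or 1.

0

t=0: 1101100011111
t=1: 1001010111111
t=2: 0111010111111
t=3: 0110010111110
t=4: 1101110111101
t=5: 1001100111001
t=6: 0111011110111
t=7: 0110011100110
t=8: 1101111011101
t=9: 1001110011001
t=10: 0111101110111
t=11: 0111001100110
t=12: 1110111011101
t=13: 1100110011001
t=14: 1011101110111
t=15: 0011001100111
t=16: 1110111011110
t=17: 1100110011100
t=18: 1011101111011
t=19: 0011001110011
t=20: 1110111101110
t=21: 1100111001100
t=22: 1011110111011
t=23: 0011100110011
t=24: 1111011101110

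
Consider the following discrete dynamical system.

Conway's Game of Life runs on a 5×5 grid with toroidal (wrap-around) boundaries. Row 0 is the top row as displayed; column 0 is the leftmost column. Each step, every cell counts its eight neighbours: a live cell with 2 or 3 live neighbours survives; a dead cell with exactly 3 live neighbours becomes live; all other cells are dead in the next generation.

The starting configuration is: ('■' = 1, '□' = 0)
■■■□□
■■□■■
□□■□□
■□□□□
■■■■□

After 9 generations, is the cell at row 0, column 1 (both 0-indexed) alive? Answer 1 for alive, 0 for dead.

[0] ■■■□□
■■□■■
□□■□□
■□□□□
■■■■□
[1] □□□□□
□□□■■
□□■■□
■□□■■
□□□■□
[2] □□□■■
□□■■■
■□■□□
□□□□□
□□□■□
[3] □□□□□
■■■□□
□■■□■
□□□□□
□□□■■
[4] ■■■■■
■□■■□
□□■■□
■□■□■
□□□□□
[5] ■□□□□
■□□□□
■□□□□
□■■□■
□□□□□
[6] □□□□□
■■□□■
■□□□■
■■□□□
■■□□□
[7] □□□□■
□■□□■
□□□□□
□□□□□
■■□□□
[8] □■□□■
■□□□□
□□□□□
□□□□□
■□□□□
[9] □■□□■
■□□□□
□□□□□
□□□□□
■□□□□

1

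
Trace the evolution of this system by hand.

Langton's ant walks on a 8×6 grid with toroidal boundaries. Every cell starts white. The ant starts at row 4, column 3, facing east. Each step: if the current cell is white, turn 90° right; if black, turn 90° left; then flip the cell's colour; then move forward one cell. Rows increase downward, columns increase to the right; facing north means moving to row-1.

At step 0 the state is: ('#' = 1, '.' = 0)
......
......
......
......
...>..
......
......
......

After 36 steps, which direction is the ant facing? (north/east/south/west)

gen 0: ......
......
......
......
...>..
......
......
......
gen 1: ......
......
......
......
...#..
...v..
......
......
gen 2: ......
......
......
......
...#..
..<#..
......
......
gen 3: ......
......
......
......
..^#..
..##..
......
......
gen 4: ......
......
......
......
..#>..
..##..
......
......
gen 5: ......
......
......
...^..
..#...
..##..
......
......
gen 6: ......
......
......
...#>.
..#...
..##..
......
......
gen 7: ......
......
......
...##.
..#.v.
..##..
......
......
gen 8: ......
......
......
...##.
..#<#.
..##..
......
......
gen 9: ......
......
......
...^#.
..###.
..##..
......
......
gen 10: ......
......
......
..<.#.
..###.
..##..
......
......
gen 11: ......
......
..^...
..#.#.
..###.
..##..
......
......
gen 12: ......
......
..#>..
..#.#.
..###.
..##..
......
......
gen 13: ......
......
..##..
..#v#.
..###.
..##..
......
......
gen 14: ......
......
..##..
..<##.
..###.
..##..
......
......
gen 15: ......
......
..##..
...##.
..v##.
..##..
......
......
gen 16: ......
......
..##..
...##.
...>#.
..##..
......
......
gen 17: ......
......
..##..
...^#.
....#.
..##..
......
......
gen 18: ......
......
..##..
..<.#.
....#.
..##..
......
......
gen 19: ......
......
..^#..
..#.#.
....#.
..##..
......
......
gen 20: ......
......
.<.#..
..#.#.
....#.
..##..
......
......
gen 21: ......
.^....
.#.#..
..#.#.
....#.
..##..
......
......
gen 22: ......
.#>...
.#.#..
..#.#.
....#.
..##..
......
......
gen 23: ......
.##...
.#v#..
..#.#.
....#.
..##..
......
......
gen 24: ......
.##...
.<##..
..#.#.
....#.
..##..
......
......
gen 25: ......
.##...
..##..
.v#.#.
....#.
..##..
......
......
gen 26: ......
.##...
..##..
<##.#.
....#.
..##..
......
......
gen 27: ......
.##...
^.##..
###.#.
....#.
..##..
......
......
gen 28: ......
.##...
#>##..
###.#.
....#.
..##..
......
......
gen 29: ......
.##...
####..
#v#.#.
....#.
..##..
......
......
gen 30: ......
.##...
####..
#.>.#.
....#.
..##..
......
......
gen 31: ......
.##...
##^#..
#...#.
....#.
..##..
......
......
gen 32: ......
.##...
#<.#..
#...#.
....#.
..##..
......
......
gen 33: ......
.##...
#..#..
#v..#.
....#.
..##..
......
......
gen 34: ......
.##...
#..#..
<#..#.
....#.
..##..
......
......
gen 35: ......
.##...
#..#..
.#..#.
v...#.
..##..
......
......
gen 36: ......
.##...
#..#..
.#..#.
#...#<
..##..
......
......

west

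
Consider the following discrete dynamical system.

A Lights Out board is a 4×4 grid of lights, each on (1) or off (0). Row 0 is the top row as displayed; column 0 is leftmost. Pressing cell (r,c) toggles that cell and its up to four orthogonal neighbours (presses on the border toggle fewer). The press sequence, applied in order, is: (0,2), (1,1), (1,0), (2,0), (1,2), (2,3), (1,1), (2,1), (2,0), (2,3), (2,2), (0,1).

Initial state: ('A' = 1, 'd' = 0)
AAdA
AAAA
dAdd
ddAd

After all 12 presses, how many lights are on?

0) AAdA
AAAA
dAdd
ddAd
1) AdAd
AAdA
dAdd
ddAd
2) AAAd
ddAA
dddd
ddAd
3) dAAd
AAAA
Addd
ddAd
4) dAAd
dAAA
dAdd
AdAd
5) dAdd
dddd
dAAd
AdAd
6) dAdd
dddA
dAdA
AdAA
7) dddd
AAAA
dddA
AdAA
8) dddd
AdAA
AAAA
AAAA
9) dddd
ddAA
ddAA
dAAA
10) dddd
ddAd
dddd
dAAd
11) dddd
dddd
dAAA
dAdd
12) AAAd
dAdd
dAAA
dAdd

8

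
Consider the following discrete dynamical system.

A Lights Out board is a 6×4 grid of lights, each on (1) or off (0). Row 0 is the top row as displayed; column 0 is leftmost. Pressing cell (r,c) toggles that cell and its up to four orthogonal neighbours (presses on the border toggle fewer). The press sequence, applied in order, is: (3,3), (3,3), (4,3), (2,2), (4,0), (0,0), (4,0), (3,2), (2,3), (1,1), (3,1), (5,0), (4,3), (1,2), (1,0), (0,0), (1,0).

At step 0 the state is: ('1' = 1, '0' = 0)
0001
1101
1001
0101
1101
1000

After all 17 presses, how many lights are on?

k=0  0001
1101
1001
0101
1101
1000
k=1  0001
1101
1000
0110
1100
1000
k=2  0001
1101
1001
0101
1101
1000
k=3  0001
1101
1001
0100
1110
1001
k=4  0001
1111
1110
0110
1110
1001
k=5  0001
1111
1110
1110
0010
0001
k=6  1101
0111
1110
1110
0010
0001
k=7  1101
0111
1110
0110
1110
1001
k=8  1101
0111
1100
0001
1100
1001
k=9  1101
0110
1111
0000
1100
1001
k=10  1001
1000
1011
0000
1100
1001
k=11  1001
1000
1111
1110
1000
1001
k=12  1001
1000
1111
1110
0000
0101
k=13  1001
1000
1111
1111
0011
0100
k=14  1011
1111
1101
1111
0011
0100
k=15  0011
0011
0101
1111
0011
0100
k=16  1111
1011
0101
1111
0011
0100
k=17  0111
0111
1101
1111
0011
0100

16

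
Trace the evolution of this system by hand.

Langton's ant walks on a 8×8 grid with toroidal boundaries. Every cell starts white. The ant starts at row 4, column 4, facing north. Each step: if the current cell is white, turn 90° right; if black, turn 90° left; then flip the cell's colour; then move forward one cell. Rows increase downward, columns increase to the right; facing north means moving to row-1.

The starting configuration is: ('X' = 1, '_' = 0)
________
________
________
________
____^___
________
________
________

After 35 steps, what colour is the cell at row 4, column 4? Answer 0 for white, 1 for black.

k=0  ________
________
________
________
____^___
________
________
________
k=1  ________
________
________
________
____X>__
________
________
________
k=2  ________
________
________
________
____XX__
_____v__
________
________
k=3  ________
________
________
________
____XX__
____<X__
________
________
k=4  ________
________
________
________
____^X__
____XX__
________
________
k=5  ________
________
________
________
___<_X__
____XX__
________
________
k=6  ________
________
________
___^____
___X_X__
____XX__
________
________
k=7  ________
________
________
___X>___
___X_X__
____XX__
________
________
k=8  ________
________
________
___XX___
___XvX__
____XX__
________
________
k=9  ________
________
________
___XX___
___<XX__
____XX__
________
________
k=10  ________
________
________
___XX___
____XX__
___vXX__
________
________
k=11  ________
________
________
___XX___
____XX__
__<XXX__
________
________
k=12  ________
________
________
___XX___
__^_XX__
__XXXX__
________
________
k=13  ________
________
________
___XX___
__X>XX__
__XXXX__
________
________
k=14  ________
________
________
___XX___
__XXXX__
__XvXX__
________
________
k=15  ________
________
________
___XX___
__XXXX__
__X_>X__
________
________
k=16  ________
________
________
___XX___
__XX^X__
__X__X__
________
________
k=17  ________
________
________
___XX___
__X<_X__
__X__X__
________
________
k=18  ________
________
________
___XX___
__X__X__
__Xv_X__
________
________
k=19  ________
________
________
___XX___
__X__X__
__<X_X__
________
________
k=20  ________
________
________
___XX___
__X__X__
___X_X__
__v_____
________
k=21  ________
________
________
___XX___
__X__X__
___X_X__
_<X_____
________
k=22  ________
________
________
___XX___
__X__X__
_^_X_X__
_XX_____
________
k=23  ________
________
________
___XX___
__X__X__
_X>X_X__
_XX_____
________
k=24  ________
________
________
___XX___
__X__X__
_XXX_X__
_Xv_____
________
k=25  ________
________
________
___XX___
__X__X__
_XXX_X__
_X_>____
________
k=26  ________
________
________
___XX___
__X__X__
_XXX_X__
_X_X____
___v____
k=27  ________
________
________
___XX___
__X__X__
_XXX_X__
_X_X____
__<X____
k=28  ________
________
________
___XX___
__X__X__
_XXX_X__
_X^X____
__XX____
k=29  ________
________
________
___XX___
__X__X__
_XXX_X__
_XX>____
__XX____
k=30  ________
________
________
___XX___
__X__X__
_XX^_X__
_XX_____
__XX____
k=31  ________
________
________
___XX___
__X__X__
_X<__X__
_XX_____
__XX____
k=32  ________
________
________
___XX___
__X__X__
_X___X__
_Xv_____
__XX____
k=33  ________
________
________
___XX___
__X__X__
_X___X__
_X_>____
__XX____
k=34  ________
________
________
___XX___
__X__X__
_X___X__
_X_X____
__Xv____
k=35  ________
________
________
___XX___
__X__X__
_X___X__
_X_X____
__X_>___

0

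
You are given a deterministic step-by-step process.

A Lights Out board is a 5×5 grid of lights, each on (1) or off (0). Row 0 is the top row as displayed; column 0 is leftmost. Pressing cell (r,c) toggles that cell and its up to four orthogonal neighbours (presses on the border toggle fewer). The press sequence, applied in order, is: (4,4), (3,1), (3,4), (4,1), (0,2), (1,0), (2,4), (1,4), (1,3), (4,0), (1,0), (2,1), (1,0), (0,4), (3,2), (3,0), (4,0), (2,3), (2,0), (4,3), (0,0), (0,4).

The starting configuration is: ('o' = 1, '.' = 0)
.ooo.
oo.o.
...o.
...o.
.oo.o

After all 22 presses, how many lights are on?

0) .ooo.
oo.o.
...o.
...o.
.oo.o
1) .ooo.
oo.o.
...o.
...oo
.ooo.
2) .ooo.
oo.o.
.o.o.
ooooo
..oo.
3) .ooo.
oo.o.
.o.oo
ooo..
..ooo
4) .ooo.
oo.o.
.o.oo
o.o..
oo.oo
5) .....
oooo.
.o.oo
o.o..
oo.oo
6) o....
..oo.
oo.oo
o.o..
oo.oo
7) o....
..ooo
oo...
o.o.o
oo.oo
8) o...o
..o..
oo..o
o.o.o
oo.oo
9) o..oo
...oo
oo.oo
o.o.o
oo.oo
10) o..oo
...oo
oo.oo
..o.o
...oo
11) ...oo
oo.oo
.o.oo
..o.o
...oo
12) ...oo
o..oo
o.ooo
.oo.o
...oo
13) o..oo
.o.oo
..ooo
.oo.o
...oo
14) o....
.o.o.
..ooo
.oo.o
...oo
15) o....
.o.o.
...oo
...oo
..ooo
16) o....
.o.o.
o..oo
oo.oo
o.ooo
17) o....
.o.o.
o..oo
.o.oo
.oooo
18) o....
.o...
o.o..
.o..o
.oooo
19) o....
oo...
.oo..
oo..o
.oooo
20) o....
oo...
.oo..
oo.oo
.o...
21) .o...
.o...
.oo..
oo.oo
.o...
22) .o.oo
.o..o
.oo..
oo.oo
.o...

12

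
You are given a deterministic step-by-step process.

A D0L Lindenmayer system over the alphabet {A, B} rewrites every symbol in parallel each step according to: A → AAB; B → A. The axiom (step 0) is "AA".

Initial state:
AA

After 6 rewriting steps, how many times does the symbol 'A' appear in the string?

0) AA
1) AABAAB
2) AABAABAAABAABA
3) AABAABAAABAABAAABAABAABAAABAABAAAB
4) AABAABAAABAABAAABAABAABAAABAABAAABAABAABAAABAABAAABAABAAABAABAABAAABAABAAABAABAABA
5) AABAABAAABAABAAABAABAABAAABAABAAABAABAABAAABAABAAABAABAAAB…AABAABAAABAABAAABAABAABAAABAABAAABAABAABAAABAABAAABAABAAAB  (len 198)
6) AABAABAAABAABAAABAABAABAAABAABAAABAABAABAAABAABAAABAABAAAB…AABAABAAABAABAAABAABAABAAABAABAAABAABAABAAABAABAAABAABAABA  (len 478)

338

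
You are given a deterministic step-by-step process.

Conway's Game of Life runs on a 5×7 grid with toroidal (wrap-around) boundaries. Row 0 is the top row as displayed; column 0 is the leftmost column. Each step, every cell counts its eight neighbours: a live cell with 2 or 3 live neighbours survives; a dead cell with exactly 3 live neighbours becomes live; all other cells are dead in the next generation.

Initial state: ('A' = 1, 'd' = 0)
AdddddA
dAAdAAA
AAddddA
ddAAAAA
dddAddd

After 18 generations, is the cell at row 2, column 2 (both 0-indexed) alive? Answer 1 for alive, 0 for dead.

gen 0: AdddddA
dAAdAAA
AAddddA
ddAAAAA
dddAddd
gen 1: AAAAAdA
ddAdddd
ddddddd
dAAAAAA
AdAAddd
gen 2: AdddAdA
AdAdddd
dAddAAd
AAddAAA
ddddddd
gen 3: AAddddA
AddAAdd
ddAAAdd
AAddAdA
dAddAdd
gen 4: dAAAAAA
AdddAAA
ddAdddA
AAddAdd
ddAdddd
gen 5: dAAdddd
ddddddd
dddAAdd
AAAAddd
ddddddA
gen 6: ddddddd
ddAAddd
dAdAAdd
AAAAAdd
dddAddd
gen 7: ddAAddd
ddAAAdd
Adddddd
AAddddd
dAdAAdd
gen 8: dAddddd
dAAdAdd
AdAAddd
AAAdddd
AAdAAdd
gen 9: ddddAdd
Adddddd
Adddddd
ddddAdA
dddAddd
gen 10: ddddddd
ddddddd
AdddddA
ddddddd
dddAAAd
gen 11: ddddAdd
ddddddd
ddddddd
ddddAAA
ddddAdd
gen 12: ddddddd
ddddddd
dddddAd
ddddAAd
dddAAdd
gen 13: ddddddd
ddddddd
ddddAAd
dddAdAd
dddAAAd
gen 14: ddddAdd
ddddddd
ddddAAd
dddAddA
dddAdAd
gen 15: ddddAdd
ddddAAd
ddddAAd
dddAddA
dddAdAd
gen 16: dddAddd
dddAddd
dddAddA
dddAddA
dddAdAd
gen 17: ddAAddd
ddAAAdd
ddAAAdd
ddAAdAA
ddAAddd
gen 18: dAddddd
dAddddd
dAddddd
dAdddAd
dAddddd

0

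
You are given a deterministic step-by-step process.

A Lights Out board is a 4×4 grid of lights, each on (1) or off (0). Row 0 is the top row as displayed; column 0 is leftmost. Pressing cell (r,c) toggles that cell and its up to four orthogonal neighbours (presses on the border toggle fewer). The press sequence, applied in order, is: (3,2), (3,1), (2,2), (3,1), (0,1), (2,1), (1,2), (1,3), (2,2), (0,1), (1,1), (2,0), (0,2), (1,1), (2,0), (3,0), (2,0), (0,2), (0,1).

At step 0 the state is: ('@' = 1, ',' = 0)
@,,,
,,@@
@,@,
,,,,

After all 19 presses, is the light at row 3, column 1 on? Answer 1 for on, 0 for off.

t=0: @,,,
,,@@
@,@,
,,,,
t=1: @,,,
,,@@
@,,,
,@@@
t=2: @,,,
,,@@
@@,,
@,,@
t=3: @,,,
,,,@
@,@@
@,@@
t=4: @,,,
,,,@
@@@@
,@,@
t=5: ,@@,
,@,@
@@@@
,@,@
t=6: ,@@,
,,,@
,,,@
,,,@
t=7: ,@,,
,@@,
,,@@
,,,@
t=8: ,@,@
,@,@
,,@,
,,,@
t=9: ,@,@
,@@@
,@,@
,,@@
t=10: @,@@
,,@@
,@,@
,,@@
t=11: @@@@
@@,@
,,,@
,,@@
t=12: @@@@
,@,@
@@,@
@,@@
t=13: @,,,
,@@@
@@,@
@,@@
t=14: @@,,
@,,@
@,,@
@,@@
t=15: @@,,
,,,@
,@,@
,,@@
t=16: @@,,
,,,@
@@,@
@@@@
t=17: @@,,
@,,@
,,,@
,@@@
t=18: @,@@
@,@@
,,,@
,@@@
t=19: ,@,@
@@@@
,,,@
,@@@

1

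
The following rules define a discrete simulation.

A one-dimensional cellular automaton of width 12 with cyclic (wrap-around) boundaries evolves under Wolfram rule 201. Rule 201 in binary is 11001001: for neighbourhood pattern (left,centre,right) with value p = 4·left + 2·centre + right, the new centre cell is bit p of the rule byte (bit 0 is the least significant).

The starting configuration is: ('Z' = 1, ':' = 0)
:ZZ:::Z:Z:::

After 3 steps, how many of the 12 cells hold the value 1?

gen 0: :ZZ:::Z:Z:::
gen 1: :ZZ:Z:::::ZZ
gen 2: :ZZ:::ZZZ:ZZ
gen 3: :ZZ:Z:ZZZ:ZZ

8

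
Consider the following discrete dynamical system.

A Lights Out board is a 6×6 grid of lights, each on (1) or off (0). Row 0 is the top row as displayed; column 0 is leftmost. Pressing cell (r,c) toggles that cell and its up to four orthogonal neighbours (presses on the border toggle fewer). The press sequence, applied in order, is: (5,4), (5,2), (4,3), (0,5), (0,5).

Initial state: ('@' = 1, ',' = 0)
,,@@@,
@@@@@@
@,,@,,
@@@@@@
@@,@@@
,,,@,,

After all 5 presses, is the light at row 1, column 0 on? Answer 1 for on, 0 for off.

gen 0: ,,@@@,
@@@@@@
@,,@,,
@@@@@@
@@,@@@
,,,@,,
gen 1: ,,@@@,
@@@@@@
@,,@,,
@@@@@@
@@,@,@
,,,,@@
gen 2: ,,@@@,
@@@@@@
@,,@,,
@@@@@@
@@@@,@
,@@@@@
gen 3: ,,@@@,
@@@@@@
@,,@,,
@@@,@@
@@,,@@
,@@,@@
gen 4: ,,@@,@
@@@@@,
@,,@,,
@@@,@@
@@,,@@
,@@,@@
gen 5: ,,@@@,
@@@@@@
@,,@,,
@@@,@@
@@,,@@
,@@,@@

1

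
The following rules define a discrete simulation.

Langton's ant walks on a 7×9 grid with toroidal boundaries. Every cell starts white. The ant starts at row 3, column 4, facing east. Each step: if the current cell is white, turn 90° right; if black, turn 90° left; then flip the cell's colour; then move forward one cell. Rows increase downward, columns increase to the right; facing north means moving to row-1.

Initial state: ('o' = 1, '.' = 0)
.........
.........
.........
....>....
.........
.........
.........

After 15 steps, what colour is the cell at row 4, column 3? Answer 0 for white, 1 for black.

1

step 0: .........
.........
.........
....>....
.........
.........
.........
step 1: .........
.........
.........
....o....
....v....
.........
.........
step 2: .........
.........
.........
....o....
...<o....
.........
.........
step 3: .........
.........
.........
...^o....
...oo....
.........
.........
step 4: .........
.........
.........
...o>....
...oo....
.........
.........
step 5: .........
.........
....^....
...o.....
...oo....
.........
.........
step 6: .........
.........
....o>...
...o.....
...oo....
.........
.........
step 7: .........
.........
....oo...
...o.v...
...oo....
.........
.........
step 8: .........
.........
....oo...
...o<o...
...oo....
.........
.........
step 9: .........
.........
....^o...
...ooo...
...oo....
.........
.........
step 10: .........
.........
...<.o...
...ooo...
...oo....
.........
.........
step 11: .........
...^.....
...o.o...
...ooo...
...oo....
.........
.........
step 12: .........
...o>....
...o.o...
...ooo...
...oo....
.........
.........
step 13: .........
...oo....
...ovo...
...ooo...
...oo....
.........
.........
step 14: .........
...oo....
...<oo...
...ooo...
...oo....
.........
.........
step 15: .........
...oo....
....oo...
...voo...
...oo....
.........
.........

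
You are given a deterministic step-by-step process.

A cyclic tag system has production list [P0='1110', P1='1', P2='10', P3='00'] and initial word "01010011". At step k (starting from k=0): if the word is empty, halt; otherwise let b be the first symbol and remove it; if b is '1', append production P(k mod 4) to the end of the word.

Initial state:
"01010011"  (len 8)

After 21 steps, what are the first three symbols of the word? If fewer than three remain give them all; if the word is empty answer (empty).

gen 0: "01010011"  (len 8)
gen 1: "1010011"  (len 7)
gen 2: "0100111"  (len 7)
gen 3: "100111"  (len 6)
gen 4: "0011100"  (len 7)
gen 5: "011100"  (len 6)
gen 6: "11100"  (len 5)
gen 7: "110010"  (len 6)
gen 8: "1001000"  (len 7)
gen 9: "0010001110"  (len 10)
gen 10: "010001110"  (len 9)
gen 11: "10001110"  (len 8)
gen 12: "000111000"  (len 9)
gen 13: "00111000"  (len 8)
gen 14: "0111000"  (len 7)
gen 15: "111000"  (len 6)
gen 16: "1100000"  (len 7)
gen 17: "1000001110"  (len 10)
gen 18: "0000011101"  (len 10)
gen 19: "000011101"  (len 9)
gen 20: "00011101"  (len 8)
gen 21: "0011101"  (len 7)

001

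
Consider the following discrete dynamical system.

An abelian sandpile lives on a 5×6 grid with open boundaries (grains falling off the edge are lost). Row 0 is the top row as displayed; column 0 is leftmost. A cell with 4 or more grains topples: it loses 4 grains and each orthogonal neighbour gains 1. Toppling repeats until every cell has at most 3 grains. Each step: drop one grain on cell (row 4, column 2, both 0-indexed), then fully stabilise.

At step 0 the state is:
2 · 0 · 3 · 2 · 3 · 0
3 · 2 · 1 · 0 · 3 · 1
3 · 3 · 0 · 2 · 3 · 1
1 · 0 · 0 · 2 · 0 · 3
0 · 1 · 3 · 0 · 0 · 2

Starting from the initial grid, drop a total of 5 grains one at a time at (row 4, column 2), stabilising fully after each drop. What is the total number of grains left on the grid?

[0] 2 · 0 · 3 · 2 · 3 · 0
3 · 2 · 1 · 0 · 3 · 1
3 · 3 · 0 · 2 · 3 · 1
1 · 0 · 0 · 2 · 0 · 3
0 · 1 · 3 · 0 · 0 · 2
[1] 2 · 0 · 3 · 2 · 3 · 0
3 · 2 · 1 · 0 · 3 · 1
3 · 3 · 0 · 2 · 3 · 1
1 · 0 · 1 · 2 · 0 · 3
0 · 2 · 0 · 1 · 0 · 2
[2] 2 · 0 · 3 · 2 · 3 · 0
3 · 2 · 1 · 0 · 3 · 1
3 · 3 · 0 · 2 · 3 · 1
1 · 0 · 1 · 2 · 0 · 3
0 · 2 · 1 · 1 · 0 · 2
[3] 2 · 0 · 3 · 2 · 3 · 0
3 · 2 · 1 · 0 · 3 · 1
3 · 3 · 0 · 2 · 3 · 1
1 · 0 · 1 · 2 · 0 · 3
0 · 2 · 2 · 1 · 0 · 2
[4] 2 · 0 · 3 · 2 · 3 · 0
3 · 2 · 1 · 0 · 3 · 1
3 · 3 · 0 · 2 · 3 · 1
1 · 0 · 1 · 2 · 0 · 3
0 · 2 · 3 · 1 · 0 · 2
[5] 2 · 0 · 3 · 2 · 3 · 0
3 · 2 · 1 · 0 · 3 · 1
3 · 3 · 0 · 2 · 3 · 1
1 · 0 · 2 · 2 · 0 · 3
0 · 3 · 0 · 2 · 0 · 2

47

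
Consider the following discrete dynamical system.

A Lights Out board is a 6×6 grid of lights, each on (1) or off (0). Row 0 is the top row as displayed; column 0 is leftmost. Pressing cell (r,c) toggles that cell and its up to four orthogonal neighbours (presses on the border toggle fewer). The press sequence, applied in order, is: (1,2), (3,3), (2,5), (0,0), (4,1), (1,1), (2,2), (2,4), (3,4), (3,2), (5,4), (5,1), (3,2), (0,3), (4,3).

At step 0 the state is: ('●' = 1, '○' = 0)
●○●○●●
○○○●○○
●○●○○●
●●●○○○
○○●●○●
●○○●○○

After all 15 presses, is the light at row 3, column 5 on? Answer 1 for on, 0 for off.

step 0: ●○●○●●
○○○●○○
●○●○○●
●●●○○○
○○●●○●
●○○●○○
step 1: ●○○○●●
○●●○○○
●○○○○●
●●●○○○
○○●●○●
●○○●○○
step 2: ●○○○●●
○●●○○○
●○○●○●
●●○●●○
○○●○○●
●○○●○○
step 3: ●○○○●●
○●●○○●
●○○●●○
●●○●●●
○○●○○●
●○○●○○
step 4: ○●○○●●
●●●○○●
●○○●●○
●●○●●●
○○●○○●
●○○●○○
step 5: ○●○○●●
●●●○○●
●○○●●○
●○○●●●
●●○○○●
●●○●○○
step 6: ○○○○●●
○○○○○●
●●○●●○
●○○●●●
●●○○○●
●●○●○○
step 7: ○○○○●●
○○●○○●
●○●○●○
●○●●●●
●●○○○●
●●○●○○
step 8: ○○○○●●
○○●○●●
●○●●○●
●○●●○●
●●○○○●
●●○●○○
step 9: ○○○○●●
○○●○●●
●○●●●●
●○●○●○
●●○○●●
●●○●○○
step 10: ○○○○●●
○○●○●●
●○○●●●
●●○●●○
●●●○●●
●●○●○○
step 11: ○○○○●●
○○●○●●
●○○●●●
●●○●●○
●●●○○●
●●○○●●
step 12: ○○○○●●
○○●○●●
●○○●●●
●●○●●○
●○●○○●
○○●○●●
step 13: ○○○○●●
○○●○●●
●○●●●●
●○●○●○
●○○○○●
○○●○●●
step 14: ○○●●○●
○○●●●●
●○●●●●
●○●○●○
●○○○○●
○○●○●●
step 15: ○○●●○●
○○●●●●
●○●●●●
●○●●●○
●○●●●●
○○●●●●

0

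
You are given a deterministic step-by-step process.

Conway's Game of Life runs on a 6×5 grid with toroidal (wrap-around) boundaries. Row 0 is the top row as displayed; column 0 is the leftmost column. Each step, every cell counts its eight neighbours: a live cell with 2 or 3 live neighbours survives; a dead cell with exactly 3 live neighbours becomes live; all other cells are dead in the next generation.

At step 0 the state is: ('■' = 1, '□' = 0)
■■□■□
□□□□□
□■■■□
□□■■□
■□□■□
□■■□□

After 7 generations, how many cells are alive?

[0] ■■□■□
□□□□□
□■■■□
□□■■□
■□□■□
□■■□□
[1] ■■□□□
■□□■■
□■□■□
□□□□□
□□□■■
□□□■□
[2] ■■■■□
□□□■□
■□■■□
□□■■■
□□□■■
■□■■□
[3] ■□□□□
■□□□□
□■□□□
■■□□□
■■□□□
■□□□□
[4] ■■□□■
■■□□□
□■□□□
□□■□□
□□□□■
■□□□■
[5] □□□□□
□□■□■
■■■□□
□□□□□
■□□■■
□■□■□
[6] □□■■□
■□■■□
■■■■□
□□■■□
■□■■■
■□■■□
[7] □□□□□
■□□□□
■□□□□
□□□□□
■□□□□
■□□□□

4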